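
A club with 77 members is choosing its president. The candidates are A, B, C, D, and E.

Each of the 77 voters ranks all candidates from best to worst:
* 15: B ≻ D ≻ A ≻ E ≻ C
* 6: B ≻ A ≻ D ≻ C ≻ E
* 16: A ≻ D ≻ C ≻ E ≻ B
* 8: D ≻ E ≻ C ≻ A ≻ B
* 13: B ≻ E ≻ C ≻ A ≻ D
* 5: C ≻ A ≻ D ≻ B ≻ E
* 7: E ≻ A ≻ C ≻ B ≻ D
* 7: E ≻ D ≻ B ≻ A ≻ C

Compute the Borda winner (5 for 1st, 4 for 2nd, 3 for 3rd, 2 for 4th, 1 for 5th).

A: 15×3 + 6×4 + 16×5 + 8×2 + 13×2 + 5×4 + 7×4 + 7×2 = 253
B: 15×5 + 6×5 + 16×1 + 8×1 + 13×5 + 5×2 + 7×2 + 7×3 = 239
C: 15×1 + 6×2 + 16×3 + 8×3 + 13×3 + 5×5 + 7×3 + 7×1 = 191
D: 15×4 + 6×3 + 16×4 + 8×5 + 13×1 + 5×3 + 7×1 + 7×4 = 245
E: 15×2 + 6×1 + 16×2 + 8×4 + 13×4 + 5×1 + 7×5 + 7×5 = 227

A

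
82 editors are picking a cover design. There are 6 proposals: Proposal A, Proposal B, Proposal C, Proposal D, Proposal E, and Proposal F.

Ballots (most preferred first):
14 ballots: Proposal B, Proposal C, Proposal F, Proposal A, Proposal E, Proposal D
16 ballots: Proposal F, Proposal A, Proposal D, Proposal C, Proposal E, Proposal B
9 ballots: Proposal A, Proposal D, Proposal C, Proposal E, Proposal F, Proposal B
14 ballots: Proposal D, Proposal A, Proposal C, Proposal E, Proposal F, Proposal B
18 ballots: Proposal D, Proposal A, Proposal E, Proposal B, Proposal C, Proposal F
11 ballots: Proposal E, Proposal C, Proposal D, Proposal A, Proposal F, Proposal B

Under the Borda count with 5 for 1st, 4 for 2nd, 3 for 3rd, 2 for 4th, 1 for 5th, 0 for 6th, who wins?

Proposal A: 14×2 + 16×4 + 9×5 + 14×4 + 18×4 + 11×2 = 287
Proposal B: 14×5 + 16×0 + 9×0 + 14×0 + 18×2 + 11×0 = 106
Proposal C: 14×4 + 16×2 + 9×3 + 14×3 + 18×1 + 11×4 = 219
Proposal D: 14×0 + 16×3 + 9×4 + 14×5 + 18×5 + 11×3 = 277
Proposal E: 14×1 + 16×1 + 9×2 + 14×2 + 18×3 + 11×5 = 185
Proposal F: 14×3 + 16×5 + 9×1 + 14×1 + 18×0 + 11×1 = 156

Proposal A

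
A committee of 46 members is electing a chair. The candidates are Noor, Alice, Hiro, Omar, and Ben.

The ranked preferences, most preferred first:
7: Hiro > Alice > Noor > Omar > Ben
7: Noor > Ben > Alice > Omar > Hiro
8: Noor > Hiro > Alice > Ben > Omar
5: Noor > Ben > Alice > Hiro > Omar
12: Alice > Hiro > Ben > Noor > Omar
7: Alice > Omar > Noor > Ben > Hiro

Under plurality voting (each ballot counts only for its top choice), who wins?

First-place votes: Noor 20, Alice 19, Hiro 7, Omar 0, Ben 0.

Noor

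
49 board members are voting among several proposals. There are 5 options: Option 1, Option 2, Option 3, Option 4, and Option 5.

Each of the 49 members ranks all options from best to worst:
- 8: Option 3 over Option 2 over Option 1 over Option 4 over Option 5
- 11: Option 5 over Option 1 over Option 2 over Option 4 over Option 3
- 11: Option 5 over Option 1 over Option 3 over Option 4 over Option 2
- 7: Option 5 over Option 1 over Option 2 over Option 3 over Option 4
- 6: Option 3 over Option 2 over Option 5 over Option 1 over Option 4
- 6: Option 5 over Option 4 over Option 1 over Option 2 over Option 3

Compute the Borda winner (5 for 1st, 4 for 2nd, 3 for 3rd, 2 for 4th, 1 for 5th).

Option 1: 8×3 + 11×4 + 11×4 + 7×4 + 6×2 + 6×3 = 170
Option 2: 8×4 + 11×3 + 11×1 + 7×3 + 6×4 + 6×2 = 133
Option 3: 8×5 + 11×1 + 11×3 + 7×2 + 6×5 + 6×1 = 134
Option 4: 8×2 + 11×2 + 11×2 + 7×1 + 6×1 + 6×4 = 97
Option 5: 8×1 + 11×5 + 11×5 + 7×5 + 6×3 + 6×5 = 201

Option 5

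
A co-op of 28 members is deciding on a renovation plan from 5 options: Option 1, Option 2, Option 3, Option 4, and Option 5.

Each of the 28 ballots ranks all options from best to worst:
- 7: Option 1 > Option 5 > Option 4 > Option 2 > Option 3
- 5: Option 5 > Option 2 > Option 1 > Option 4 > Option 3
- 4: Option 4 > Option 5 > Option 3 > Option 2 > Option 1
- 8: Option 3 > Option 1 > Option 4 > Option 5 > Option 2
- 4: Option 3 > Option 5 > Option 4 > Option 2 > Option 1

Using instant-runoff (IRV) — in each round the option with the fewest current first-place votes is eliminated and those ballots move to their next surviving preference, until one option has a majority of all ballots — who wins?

Round 1: Option 1 7, Option 2 0, Option 3 12, Option 4 4, Option 5 5. Option 2 eliminated.
Round 2: Option 1 7, Option 3 12, Option 4 4, Option 5 5. Option 4 eliminated.
Round 3: Option 1 7, Option 3 12, Option 5 9. Option 1 eliminated.
Round 4: Option 3 12, Option 5 16. Option 5 has a majority (≥15).

Option 5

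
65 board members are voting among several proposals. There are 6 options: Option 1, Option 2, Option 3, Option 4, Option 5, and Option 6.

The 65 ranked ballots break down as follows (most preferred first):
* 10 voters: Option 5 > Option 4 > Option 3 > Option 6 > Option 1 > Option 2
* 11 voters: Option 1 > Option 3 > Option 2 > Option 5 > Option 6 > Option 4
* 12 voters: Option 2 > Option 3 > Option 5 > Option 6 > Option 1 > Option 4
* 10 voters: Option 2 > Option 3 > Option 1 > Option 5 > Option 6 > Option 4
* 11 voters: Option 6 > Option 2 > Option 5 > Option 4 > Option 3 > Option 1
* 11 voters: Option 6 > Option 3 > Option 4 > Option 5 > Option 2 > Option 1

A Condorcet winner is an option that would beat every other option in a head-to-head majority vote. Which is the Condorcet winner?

Option 2

Option 2 vs Option 1: 44–21
Option 2 vs Option 3: 33–32
Option 2 vs Option 4: 44–21
Option 2 vs Option 5: 44–21
Option 2 vs Option 6: 33–32
Option 2 beats every other option.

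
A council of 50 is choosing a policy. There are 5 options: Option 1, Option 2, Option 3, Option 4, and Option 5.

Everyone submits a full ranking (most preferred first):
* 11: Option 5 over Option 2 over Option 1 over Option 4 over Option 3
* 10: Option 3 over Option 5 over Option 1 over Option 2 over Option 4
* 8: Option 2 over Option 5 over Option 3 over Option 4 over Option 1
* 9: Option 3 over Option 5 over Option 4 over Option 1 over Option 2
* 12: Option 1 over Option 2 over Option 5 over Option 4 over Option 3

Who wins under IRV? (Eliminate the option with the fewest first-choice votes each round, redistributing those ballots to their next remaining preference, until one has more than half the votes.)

Round 1: Option 1 12, Option 2 8, Option 3 19, Option 4 0, Option 5 11. Option 4 eliminated.
Round 2: Option 1 12, Option 2 8, Option 3 19, Option 5 11. Option 2 eliminated.
Round 3: Option 1 12, Option 3 19, Option 5 19. Option 1 eliminated.
Round 4: Option 3 19, Option 5 31. Option 5 has a majority (≥26).

Option 5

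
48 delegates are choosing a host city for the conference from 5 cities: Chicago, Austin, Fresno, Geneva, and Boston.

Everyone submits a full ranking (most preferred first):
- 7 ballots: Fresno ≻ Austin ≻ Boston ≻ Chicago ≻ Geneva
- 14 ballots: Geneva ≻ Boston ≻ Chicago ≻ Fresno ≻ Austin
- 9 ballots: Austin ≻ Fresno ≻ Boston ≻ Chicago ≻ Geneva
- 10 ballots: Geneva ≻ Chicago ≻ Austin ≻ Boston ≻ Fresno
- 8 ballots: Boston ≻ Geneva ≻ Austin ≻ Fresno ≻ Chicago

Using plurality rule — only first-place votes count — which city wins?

Geneva

First-place votes: Chicago 0, Austin 9, Fresno 7, Geneva 24, Boston 8.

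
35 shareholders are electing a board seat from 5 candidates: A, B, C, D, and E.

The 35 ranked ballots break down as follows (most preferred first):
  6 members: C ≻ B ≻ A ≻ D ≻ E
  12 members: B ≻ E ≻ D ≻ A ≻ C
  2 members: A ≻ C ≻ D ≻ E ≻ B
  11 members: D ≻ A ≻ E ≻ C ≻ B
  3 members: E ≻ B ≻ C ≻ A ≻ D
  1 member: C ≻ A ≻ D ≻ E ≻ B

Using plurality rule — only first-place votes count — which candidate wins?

First-place votes: A 2, B 12, C 7, D 11, E 3.

B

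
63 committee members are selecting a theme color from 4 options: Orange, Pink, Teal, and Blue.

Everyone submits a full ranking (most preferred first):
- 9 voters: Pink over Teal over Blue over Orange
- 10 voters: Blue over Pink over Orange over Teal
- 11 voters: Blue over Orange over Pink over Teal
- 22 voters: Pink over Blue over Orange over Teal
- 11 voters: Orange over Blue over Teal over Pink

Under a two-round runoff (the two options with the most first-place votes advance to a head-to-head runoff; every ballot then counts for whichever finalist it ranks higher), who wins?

Blue

Round 1 first-place votes: Orange 11, Pink 31, Teal 0, Blue 21. Pink and Blue advance.
Runoff: Pink is ranked above Blue on 31 ballots, Blue above Pink on 32.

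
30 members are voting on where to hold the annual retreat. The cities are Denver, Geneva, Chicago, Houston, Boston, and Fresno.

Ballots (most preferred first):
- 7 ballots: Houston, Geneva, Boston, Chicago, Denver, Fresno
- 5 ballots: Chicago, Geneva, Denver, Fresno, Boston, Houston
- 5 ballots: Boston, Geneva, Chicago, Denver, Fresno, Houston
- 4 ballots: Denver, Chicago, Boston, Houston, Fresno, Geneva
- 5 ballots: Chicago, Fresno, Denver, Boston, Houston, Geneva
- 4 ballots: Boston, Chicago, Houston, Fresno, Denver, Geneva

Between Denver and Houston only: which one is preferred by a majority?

Denver is ranked above Houston on 19 ballots; Houston above Denver on 11.

Denver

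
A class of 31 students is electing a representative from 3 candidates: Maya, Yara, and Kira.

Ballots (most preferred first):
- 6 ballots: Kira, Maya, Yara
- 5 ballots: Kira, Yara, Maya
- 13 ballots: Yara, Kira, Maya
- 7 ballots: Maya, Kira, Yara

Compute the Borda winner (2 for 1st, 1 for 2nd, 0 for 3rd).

Maya: 6×1 + 5×0 + 13×0 + 7×2 = 20
Yara: 6×0 + 5×1 + 13×2 + 7×0 = 31
Kira: 6×2 + 5×2 + 13×1 + 7×1 = 42

Kira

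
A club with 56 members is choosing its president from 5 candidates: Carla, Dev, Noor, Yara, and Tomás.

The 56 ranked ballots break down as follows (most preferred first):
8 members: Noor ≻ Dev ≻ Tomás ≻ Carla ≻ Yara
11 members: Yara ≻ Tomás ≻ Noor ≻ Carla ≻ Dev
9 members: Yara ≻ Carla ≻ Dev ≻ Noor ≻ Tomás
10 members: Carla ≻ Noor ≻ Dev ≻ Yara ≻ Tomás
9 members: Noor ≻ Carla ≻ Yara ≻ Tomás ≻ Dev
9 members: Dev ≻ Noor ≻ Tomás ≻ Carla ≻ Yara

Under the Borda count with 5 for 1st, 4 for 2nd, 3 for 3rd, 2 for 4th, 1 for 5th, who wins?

Carla: 8×2 + 11×2 + 9×4 + 10×5 + 9×4 + 9×2 = 178
Dev: 8×4 + 11×1 + 9×3 + 10×3 + 9×1 + 9×5 = 154
Noor: 8×5 + 11×3 + 9×2 + 10×4 + 9×5 + 9×4 = 212
Yara: 8×1 + 11×5 + 9×5 + 10×2 + 9×3 + 9×1 = 164
Tomás: 8×3 + 11×4 + 9×1 + 10×1 + 9×2 + 9×3 = 132

Noor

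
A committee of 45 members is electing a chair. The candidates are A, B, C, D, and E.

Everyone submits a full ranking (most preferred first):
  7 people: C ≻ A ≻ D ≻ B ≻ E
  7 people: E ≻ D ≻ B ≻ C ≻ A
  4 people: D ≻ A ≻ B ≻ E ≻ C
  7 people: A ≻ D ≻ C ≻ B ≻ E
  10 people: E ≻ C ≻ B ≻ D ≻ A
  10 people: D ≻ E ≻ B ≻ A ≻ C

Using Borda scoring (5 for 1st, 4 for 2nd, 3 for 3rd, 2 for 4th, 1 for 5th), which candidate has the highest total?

A: 7×4 + 7×1 + 4×4 + 7×5 + 10×1 + 10×2 = 116
B: 7×2 + 7×3 + 4×3 + 7×2 + 10×3 + 10×3 = 121
C: 7×5 + 7×2 + 4×1 + 7×3 + 10×4 + 10×1 = 124
D: 7×3 + 7×4 + 4×5 + 7×4 + 10×2 + 10×5 = 167
E: 7×1 + 7×5 + 4×2 + 7×1 + 10×5 + 10×4 = 147

D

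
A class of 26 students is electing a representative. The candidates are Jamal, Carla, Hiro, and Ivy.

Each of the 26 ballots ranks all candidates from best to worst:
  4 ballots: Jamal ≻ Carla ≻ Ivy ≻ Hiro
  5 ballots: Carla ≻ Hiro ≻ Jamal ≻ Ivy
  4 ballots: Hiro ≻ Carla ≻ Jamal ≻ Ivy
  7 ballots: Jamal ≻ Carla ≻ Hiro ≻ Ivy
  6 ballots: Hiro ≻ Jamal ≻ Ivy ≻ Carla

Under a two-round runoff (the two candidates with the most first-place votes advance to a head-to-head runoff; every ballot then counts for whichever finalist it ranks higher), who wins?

Hiro

Round 1 first-place votes: Jamal 11, Carla 5, Hiro 10, Ivy 0. Jamal and Hiro advance.
Runoff: Jamal is ranked above Hiro on 11 ballots, Hiro above Jamal on 15.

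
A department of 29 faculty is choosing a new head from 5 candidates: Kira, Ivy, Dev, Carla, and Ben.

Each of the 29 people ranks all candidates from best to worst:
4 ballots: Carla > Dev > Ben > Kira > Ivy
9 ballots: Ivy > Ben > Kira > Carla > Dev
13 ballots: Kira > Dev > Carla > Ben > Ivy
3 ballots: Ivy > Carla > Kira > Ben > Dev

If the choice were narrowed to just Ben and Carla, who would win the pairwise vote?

Ben is ranked above Carla on 9 ballots; Carla above Ben on 20.

Carla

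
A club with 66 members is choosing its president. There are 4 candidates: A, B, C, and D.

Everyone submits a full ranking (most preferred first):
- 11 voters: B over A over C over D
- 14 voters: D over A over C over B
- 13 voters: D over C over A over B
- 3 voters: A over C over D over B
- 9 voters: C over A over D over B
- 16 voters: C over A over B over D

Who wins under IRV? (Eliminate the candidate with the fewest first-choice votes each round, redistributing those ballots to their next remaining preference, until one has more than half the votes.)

C

Round 1: A 3, B 11, C 25, D 27. A eliminated.
Round 2: B 11, C 28, D 27. B eliminated.
Round 3: C 39, D 27. C has a majority (≥34).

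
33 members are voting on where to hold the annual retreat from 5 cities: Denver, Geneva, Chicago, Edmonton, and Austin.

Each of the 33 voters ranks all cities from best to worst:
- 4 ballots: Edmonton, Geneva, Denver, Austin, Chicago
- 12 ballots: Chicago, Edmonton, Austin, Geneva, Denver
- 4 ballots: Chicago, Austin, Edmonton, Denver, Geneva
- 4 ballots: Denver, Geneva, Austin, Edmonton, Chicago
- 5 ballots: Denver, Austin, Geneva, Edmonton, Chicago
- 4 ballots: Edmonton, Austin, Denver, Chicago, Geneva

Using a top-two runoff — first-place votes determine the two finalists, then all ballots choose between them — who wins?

Round 1 first-place votes: Denver 9, Geneva 0, Chicago 16, Edmonton 8, Austin 0. Chicago and Denver advance.
Runoff: Chicago is ranked above Denver on 16 ballots, Denver above Chicago on 17.

Denver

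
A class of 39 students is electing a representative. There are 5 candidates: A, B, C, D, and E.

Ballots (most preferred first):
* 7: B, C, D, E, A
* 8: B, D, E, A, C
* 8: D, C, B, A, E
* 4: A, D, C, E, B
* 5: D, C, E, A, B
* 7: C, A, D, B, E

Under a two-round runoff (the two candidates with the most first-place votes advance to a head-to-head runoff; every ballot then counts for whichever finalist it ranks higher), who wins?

Round 1 first-place votes: A 4, B 15, C 7, D 13, E 0. B and D advance.
Runoff: B is ranked above D on 15 ballots, D above B on 24.

D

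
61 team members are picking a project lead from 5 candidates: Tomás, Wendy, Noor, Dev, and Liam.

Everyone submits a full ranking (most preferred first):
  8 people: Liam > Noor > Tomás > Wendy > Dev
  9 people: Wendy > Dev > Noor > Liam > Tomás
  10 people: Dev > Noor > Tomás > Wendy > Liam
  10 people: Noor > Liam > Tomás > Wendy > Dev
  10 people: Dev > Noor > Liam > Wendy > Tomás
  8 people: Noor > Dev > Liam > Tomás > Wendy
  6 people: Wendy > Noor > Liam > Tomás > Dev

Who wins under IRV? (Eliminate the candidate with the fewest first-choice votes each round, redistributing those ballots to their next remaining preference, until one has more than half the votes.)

Round 1: Tomás 0, Wendy 15, Noor 18, Dev 20, Liam 8. Tomás eliminated.
Round 2: Wendy 15, Noor 18, Dev 20, Liam 8. Liam eliminated.
Round 3: Wendy 15, Noor 26, Dev 20. Wendy eliminated.
Round 4: Noor 32, Dev 29. Noor has a majority (≥31).

Noor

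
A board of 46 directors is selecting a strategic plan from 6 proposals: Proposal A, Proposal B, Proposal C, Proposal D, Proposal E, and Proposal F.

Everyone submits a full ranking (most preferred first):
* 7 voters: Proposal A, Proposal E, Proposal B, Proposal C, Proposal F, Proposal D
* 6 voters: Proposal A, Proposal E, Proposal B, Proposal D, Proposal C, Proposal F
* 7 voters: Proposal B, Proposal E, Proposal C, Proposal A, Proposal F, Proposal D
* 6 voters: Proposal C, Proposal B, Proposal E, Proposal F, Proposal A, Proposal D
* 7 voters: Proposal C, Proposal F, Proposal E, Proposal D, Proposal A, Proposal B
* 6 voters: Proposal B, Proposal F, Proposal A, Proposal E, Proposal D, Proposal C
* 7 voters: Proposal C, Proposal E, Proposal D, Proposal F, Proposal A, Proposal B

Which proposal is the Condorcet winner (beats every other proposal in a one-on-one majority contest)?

Proposal E vs Proposal A: 27–19
Proposal E vs Proposal B: 27–19
Proposal E vs Proposal C: 26–20
Proposal E vs Proposal D: 46–0
Proposal E vs Proposal F: 33–13
Proposal E beats every other proposal.

Proposal E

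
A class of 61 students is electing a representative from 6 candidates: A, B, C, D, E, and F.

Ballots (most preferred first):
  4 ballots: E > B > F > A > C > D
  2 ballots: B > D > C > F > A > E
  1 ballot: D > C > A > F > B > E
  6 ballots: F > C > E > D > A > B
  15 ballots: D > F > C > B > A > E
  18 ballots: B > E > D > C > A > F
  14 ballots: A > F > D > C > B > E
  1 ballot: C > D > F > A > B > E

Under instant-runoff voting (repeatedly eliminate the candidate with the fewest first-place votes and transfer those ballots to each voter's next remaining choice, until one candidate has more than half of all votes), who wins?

Round 1: A 14, B 20, C 1, D 16, E 4, F 6. C eliminated.
Round 2: A 14, B 20, D 17, E 4, F 6. E eliminated.
Round 3: A 14, B 24, D 17, F 6. F eliminated.
Round 4: A 14, B 24, D 23. A eliminated.
Round 5: B 24, D 37. D has a majority (≥31).

D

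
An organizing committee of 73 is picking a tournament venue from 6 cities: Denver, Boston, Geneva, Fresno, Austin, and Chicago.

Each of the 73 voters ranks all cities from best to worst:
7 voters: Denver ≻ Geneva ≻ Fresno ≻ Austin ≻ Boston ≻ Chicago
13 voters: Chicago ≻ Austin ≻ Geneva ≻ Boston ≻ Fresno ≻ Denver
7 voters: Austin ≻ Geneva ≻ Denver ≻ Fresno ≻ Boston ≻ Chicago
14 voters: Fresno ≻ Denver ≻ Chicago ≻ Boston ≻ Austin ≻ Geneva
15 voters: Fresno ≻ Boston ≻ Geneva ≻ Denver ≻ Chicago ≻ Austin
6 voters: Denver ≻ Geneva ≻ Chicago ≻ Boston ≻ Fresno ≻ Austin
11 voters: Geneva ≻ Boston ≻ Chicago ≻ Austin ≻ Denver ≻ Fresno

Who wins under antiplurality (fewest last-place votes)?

Boston

Last-place votes: Denver 13, Boston 0, Geneva 14, Fresno 11, Austin 21, Chicago 14.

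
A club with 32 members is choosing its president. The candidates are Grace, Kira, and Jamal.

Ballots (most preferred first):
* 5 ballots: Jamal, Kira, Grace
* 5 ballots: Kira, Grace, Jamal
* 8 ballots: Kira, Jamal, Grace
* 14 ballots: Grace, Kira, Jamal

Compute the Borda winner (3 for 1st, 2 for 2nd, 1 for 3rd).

Kira

Grace: 5×1 + 5×2 + 8×1 + 14×3 = 65
Kira: 5×2 + 5×3 + 8×3 + 14×2 = 77
Jamal: 5×3 + 5×1 + 8×2 + 14×1 = 50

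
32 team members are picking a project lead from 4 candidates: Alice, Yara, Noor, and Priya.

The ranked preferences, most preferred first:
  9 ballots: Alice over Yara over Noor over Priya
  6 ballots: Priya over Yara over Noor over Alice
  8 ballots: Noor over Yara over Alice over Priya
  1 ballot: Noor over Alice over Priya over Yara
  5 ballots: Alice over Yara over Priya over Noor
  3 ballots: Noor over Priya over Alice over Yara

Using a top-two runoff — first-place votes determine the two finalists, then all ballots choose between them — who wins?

Round 1 first-place votes: Alice 14, Yara 0, Noor 12, Priya 6. Alice and Noor advance.
Runoff: Alice is ranked above Noor on 14 ballots, Noor above Alice on 18.

Noor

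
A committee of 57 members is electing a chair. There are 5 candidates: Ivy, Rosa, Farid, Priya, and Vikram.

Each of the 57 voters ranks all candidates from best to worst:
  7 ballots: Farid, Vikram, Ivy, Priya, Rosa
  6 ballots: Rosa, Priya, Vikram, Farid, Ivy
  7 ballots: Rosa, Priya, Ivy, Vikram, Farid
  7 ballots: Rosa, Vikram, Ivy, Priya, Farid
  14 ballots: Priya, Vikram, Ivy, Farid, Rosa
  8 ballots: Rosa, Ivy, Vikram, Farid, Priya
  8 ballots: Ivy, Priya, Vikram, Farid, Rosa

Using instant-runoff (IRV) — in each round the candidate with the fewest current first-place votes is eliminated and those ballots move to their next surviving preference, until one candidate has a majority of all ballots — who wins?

Ivy

Round 1: Ivy 8, Rosa 28, Farid 7, Priya 14, Vikram 0. Vikram eliminated.
Round 2: Ivy 8, Rosa 28, Farid 7, Priya 14. Farid eliminated.
Round 3: Ivy 15, Rosa 28, Priya 14. Priya eliminated.
Round 4: Ivy 29, Rosa 28. Ivy has a majority (≥29).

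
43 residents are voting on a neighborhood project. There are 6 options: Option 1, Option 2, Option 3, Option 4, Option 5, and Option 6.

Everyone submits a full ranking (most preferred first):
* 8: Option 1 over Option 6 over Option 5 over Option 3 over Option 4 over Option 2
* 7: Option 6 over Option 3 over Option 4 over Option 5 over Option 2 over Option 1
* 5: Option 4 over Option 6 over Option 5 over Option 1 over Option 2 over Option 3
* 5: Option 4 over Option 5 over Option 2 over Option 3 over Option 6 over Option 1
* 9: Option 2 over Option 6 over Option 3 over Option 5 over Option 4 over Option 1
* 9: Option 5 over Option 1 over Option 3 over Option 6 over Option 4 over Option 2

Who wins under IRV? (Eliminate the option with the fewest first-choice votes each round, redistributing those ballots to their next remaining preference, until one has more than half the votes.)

Round 1: Option 1 8, Option 2 9, Option 3 0, Option 4 10, Option 5 9, Option 6 7. Option 3 eliminated.
Round 2: Option 1 8, Option 2 9, Option 4 10, Option 5 9, Option 6 7. Option 6 eliminated.
Round 3: Option 1 8, Option 2 9, Option 4 17, Option 5 9. Option 1 eliminated.
Round 4: Option 2 9, Option 4 17, Option 5 17. Option 2 eliminated.
Round 5: Option 4 17, Option 5 26. Option 5 has a majority (≥22).

Option 5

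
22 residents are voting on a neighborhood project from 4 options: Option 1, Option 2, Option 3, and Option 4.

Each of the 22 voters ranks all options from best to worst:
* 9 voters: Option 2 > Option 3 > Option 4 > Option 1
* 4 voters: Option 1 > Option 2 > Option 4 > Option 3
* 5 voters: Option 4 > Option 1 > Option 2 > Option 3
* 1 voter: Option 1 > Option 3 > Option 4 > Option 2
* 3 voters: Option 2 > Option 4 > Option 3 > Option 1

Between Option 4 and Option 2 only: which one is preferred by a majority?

Option 4 is ranked above Option 2 on 6 ballots; Option 2 above Option 4 on 16.

Option 2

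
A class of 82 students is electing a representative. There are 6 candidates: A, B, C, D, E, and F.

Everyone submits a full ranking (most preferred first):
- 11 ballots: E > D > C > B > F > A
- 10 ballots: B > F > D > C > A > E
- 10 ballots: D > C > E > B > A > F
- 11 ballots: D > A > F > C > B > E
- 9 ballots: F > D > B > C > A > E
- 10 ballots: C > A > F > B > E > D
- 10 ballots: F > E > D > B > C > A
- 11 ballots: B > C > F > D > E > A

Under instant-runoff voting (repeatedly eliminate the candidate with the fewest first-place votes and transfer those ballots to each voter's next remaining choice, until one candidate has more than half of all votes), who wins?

F

Round 1: A 0, B 21, C 10, D 21, E 11, F 19. A eliminated.
Round 2: B 21, C 10, D 21, E 11, F 19. C eliminated.
Round 3: B 21, D 21, E 11, F 29. E eliminated.
Round 4: B 21, D 32, F 29. B eliminated.
Round 5: D 32, F 50. F has a majority (≥42).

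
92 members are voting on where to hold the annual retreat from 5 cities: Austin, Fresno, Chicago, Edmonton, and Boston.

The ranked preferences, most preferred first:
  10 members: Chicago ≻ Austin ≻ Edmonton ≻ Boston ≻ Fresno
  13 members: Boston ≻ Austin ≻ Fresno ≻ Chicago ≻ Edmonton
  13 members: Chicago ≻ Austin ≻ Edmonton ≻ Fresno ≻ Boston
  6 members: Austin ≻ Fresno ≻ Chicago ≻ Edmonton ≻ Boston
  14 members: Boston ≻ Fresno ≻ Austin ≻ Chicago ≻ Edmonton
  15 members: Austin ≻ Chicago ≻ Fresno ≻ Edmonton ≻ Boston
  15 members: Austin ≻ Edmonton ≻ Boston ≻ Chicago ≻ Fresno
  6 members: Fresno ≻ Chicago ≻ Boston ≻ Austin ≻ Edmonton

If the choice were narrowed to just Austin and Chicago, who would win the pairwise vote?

Austin

Austin is ranked above Chicago on 63 ballots; Chicago above Austin on 29.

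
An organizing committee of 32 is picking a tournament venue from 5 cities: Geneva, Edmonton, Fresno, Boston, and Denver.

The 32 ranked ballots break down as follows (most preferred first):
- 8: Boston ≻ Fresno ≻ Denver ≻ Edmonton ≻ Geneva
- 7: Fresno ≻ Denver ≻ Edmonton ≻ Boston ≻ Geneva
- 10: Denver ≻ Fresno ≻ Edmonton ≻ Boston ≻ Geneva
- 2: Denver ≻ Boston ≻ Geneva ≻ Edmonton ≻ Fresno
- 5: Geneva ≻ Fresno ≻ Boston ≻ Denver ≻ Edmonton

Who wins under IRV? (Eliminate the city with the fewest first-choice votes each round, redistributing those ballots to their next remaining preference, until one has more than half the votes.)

Round 1: Geneva 5, Edmonton 0, Fresno 7, Boston 8, Denver 12. Edmonton eliminated.
Round 2: Geneva 5, Fresno 7, Boston 8, Denver 12. Geneva eliminated.
Round 3: Fresno 12, Boston 8, Denver 12. Boston eliminated.
Round 4: Fresno 20, Denver 12. Fresno has a majority (≥17).

Fresno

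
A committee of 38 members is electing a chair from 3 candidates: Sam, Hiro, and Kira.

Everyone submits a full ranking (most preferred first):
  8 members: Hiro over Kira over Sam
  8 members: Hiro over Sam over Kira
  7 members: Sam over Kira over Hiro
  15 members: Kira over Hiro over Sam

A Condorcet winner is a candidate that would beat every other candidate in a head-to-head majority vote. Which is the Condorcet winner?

Kira

Kira vs Sam: 23–15
Kira vs Hiro: 22–16
Kira beats every other candidate.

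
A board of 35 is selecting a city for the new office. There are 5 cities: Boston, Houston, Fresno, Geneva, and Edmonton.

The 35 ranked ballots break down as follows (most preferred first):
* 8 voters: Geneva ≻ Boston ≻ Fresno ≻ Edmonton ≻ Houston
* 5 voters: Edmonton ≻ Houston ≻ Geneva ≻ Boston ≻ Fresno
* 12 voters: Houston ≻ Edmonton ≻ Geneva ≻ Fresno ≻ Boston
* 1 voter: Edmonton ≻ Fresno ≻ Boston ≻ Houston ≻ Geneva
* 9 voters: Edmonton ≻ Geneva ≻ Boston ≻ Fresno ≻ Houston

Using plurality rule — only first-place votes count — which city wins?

Edmonton

First-place votes: Boston 0, Houston 12, Fresno 0, Geneva 8, Edmonton 15.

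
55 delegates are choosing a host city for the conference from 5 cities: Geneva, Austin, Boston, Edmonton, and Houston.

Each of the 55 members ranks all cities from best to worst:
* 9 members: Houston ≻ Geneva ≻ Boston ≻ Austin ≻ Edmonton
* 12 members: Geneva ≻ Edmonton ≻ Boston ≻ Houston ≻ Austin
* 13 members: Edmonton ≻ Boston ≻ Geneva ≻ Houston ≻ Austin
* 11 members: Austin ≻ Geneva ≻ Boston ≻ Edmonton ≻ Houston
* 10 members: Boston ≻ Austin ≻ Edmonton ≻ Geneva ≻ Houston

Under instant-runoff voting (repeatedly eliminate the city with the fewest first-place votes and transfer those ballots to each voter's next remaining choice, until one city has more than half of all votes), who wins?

Geneva

Round 1: Geneva 12, Austin 11, Boston 10, Edmonton 13, Houston 9. Houston eliminated.
Round 2: Geneva 21, Austin 11, Boston 10, Edmonton 13. Boston eliminated.
Round 3: Geneva 21, Austin 21, Edmonton 13. Edmonton eliminated.
Round 4: Geneva 34, Austin 21. Geneva has a majority (≥28).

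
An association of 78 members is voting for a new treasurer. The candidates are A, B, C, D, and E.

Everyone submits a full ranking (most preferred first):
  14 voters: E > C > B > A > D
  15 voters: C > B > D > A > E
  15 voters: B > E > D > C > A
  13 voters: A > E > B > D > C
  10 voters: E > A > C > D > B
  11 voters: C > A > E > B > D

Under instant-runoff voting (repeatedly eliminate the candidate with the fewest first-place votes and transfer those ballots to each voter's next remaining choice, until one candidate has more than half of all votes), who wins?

Round 1: A 13, B 15, C 26, D 0, E 24. D eliminated.
Round 2: A 13, B 15, C 26, E 24. A eliminated.
Round 3: B 15, C 26, E 37. B eliminated.
Round 4: C 26, E 52. E has a majority (≥40).

E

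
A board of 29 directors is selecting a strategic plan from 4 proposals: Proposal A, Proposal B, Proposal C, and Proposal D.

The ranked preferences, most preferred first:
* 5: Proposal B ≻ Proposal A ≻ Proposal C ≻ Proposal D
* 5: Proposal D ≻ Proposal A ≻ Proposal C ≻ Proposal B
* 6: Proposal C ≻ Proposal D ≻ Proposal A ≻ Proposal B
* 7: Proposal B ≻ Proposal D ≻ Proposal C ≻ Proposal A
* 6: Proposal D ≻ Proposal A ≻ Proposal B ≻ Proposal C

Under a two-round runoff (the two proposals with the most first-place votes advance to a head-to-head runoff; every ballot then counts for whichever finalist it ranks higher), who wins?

Round 1 first-place votes: Proposal A 0, Proposal B 12, Proposal C 6, Proposal D 11. Proposal B and Proposal D advance.
Runoff: Proposal B is ranked above Proposal D on 12 ballots, Proposal D above Proposal B on 17.

Proposal D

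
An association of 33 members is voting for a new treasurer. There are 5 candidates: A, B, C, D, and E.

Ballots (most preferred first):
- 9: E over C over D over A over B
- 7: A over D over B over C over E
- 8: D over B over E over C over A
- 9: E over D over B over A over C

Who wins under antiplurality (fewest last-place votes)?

Last-place votes: A 8, B 9, C 9, D 0, E 7.

D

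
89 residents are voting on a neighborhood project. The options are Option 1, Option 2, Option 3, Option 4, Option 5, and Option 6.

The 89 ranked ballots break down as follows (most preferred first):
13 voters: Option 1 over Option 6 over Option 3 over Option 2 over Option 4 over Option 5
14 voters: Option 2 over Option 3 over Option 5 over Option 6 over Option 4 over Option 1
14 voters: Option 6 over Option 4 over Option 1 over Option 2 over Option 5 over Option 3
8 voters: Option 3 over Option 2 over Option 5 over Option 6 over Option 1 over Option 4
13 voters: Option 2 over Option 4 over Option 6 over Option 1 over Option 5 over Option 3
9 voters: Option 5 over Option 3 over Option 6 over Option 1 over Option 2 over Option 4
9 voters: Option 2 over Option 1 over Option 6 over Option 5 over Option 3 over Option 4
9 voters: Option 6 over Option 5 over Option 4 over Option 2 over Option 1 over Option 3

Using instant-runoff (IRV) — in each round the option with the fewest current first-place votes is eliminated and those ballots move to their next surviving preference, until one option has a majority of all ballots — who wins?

Option 6

Round 1: Option 1 13, Option 2 36, Option 3 8, Option 4 0, Option 5 9, Option 6 23. Option 4 eliminated.
Round 2: Option 1 13, Option 2 36, Option 3 8, Option 5 9, Option 6 23. Option 3 eliminated.
Round 3: Option 1 13, Option 2 44, Option 5 9, Option 6 23. Option 5 eliminated.
Round 4: Option 1 13, Option 2 44, Option 6 32. Option 1 eliminated.
Round 5: Option 2 44, Option 6 45. Option 6 has a majority (≥45).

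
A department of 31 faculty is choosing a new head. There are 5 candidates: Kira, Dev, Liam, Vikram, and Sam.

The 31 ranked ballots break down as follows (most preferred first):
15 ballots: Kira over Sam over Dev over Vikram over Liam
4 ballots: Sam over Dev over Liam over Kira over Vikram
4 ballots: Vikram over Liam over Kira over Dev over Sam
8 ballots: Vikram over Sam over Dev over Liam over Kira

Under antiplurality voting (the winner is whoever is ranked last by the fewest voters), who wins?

Last-place votes: Kira 8, Dev 0, Liam 15, Vikram 4, Sam 4.

Dev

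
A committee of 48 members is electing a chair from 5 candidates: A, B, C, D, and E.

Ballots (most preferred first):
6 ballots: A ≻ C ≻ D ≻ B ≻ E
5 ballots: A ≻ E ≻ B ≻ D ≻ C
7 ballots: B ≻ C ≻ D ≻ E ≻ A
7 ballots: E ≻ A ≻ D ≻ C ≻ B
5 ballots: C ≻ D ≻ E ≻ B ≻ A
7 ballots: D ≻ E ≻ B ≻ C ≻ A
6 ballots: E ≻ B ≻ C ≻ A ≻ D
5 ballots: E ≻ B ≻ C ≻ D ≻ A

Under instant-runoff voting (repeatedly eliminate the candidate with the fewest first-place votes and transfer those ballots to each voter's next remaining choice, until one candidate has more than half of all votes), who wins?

D

Round 1: A 11, B 7, C 5, D 7, E 18. C eliminated.
Round 2: A 11, B 7, D 12, E 18. B eliminated.
Round 3: A 11, D 19, E 18. A eliminated.
Round 4: D 25, E 23. D has a majority (≥25).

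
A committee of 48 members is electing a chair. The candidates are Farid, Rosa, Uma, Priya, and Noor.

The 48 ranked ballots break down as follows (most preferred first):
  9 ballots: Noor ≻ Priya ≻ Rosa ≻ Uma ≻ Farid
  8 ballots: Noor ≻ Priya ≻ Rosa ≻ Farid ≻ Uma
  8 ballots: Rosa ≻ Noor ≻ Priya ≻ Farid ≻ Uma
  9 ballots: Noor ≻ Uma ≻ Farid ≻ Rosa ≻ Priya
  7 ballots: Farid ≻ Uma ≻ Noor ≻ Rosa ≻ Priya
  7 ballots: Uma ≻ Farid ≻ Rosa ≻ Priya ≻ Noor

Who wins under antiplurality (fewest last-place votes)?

Last-place votes: Farid 9, Rosa 0, Uma 16, Priya 16, Noor 7.

Rosa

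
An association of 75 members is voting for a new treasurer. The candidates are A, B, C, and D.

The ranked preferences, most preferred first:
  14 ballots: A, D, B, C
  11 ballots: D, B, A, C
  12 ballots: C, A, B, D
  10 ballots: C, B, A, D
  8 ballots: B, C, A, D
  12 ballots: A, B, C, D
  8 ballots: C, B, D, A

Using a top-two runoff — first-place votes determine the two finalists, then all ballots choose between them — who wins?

Round 1 first-place votes: A 26, B 8, C 30, D 11. C and A advance.
Runoff: C is ranked above A on 38 ballots, A above C on 37.

C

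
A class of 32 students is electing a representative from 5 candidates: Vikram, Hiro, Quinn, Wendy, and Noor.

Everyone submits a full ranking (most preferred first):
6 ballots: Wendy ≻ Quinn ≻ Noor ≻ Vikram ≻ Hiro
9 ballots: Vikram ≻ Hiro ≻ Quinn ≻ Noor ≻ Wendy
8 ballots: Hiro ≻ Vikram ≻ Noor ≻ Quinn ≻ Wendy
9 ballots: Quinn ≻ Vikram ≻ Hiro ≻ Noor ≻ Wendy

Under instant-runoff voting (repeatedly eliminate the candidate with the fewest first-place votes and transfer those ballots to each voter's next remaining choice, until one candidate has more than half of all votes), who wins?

Round 1: Vikram 9, Hiro 8, Quinn 9, Wendy 6, Noor 0. Noor eliminated.
Round 2: Vikram 9, Hiro 8, Quinn 9, Wendy 6. Wendy eliminated.
Round 3: Vikram 9, Hiro 8, Quinn 15. Hiro eliminated.
Round 4: Vikram 17, Quinn 15. Vikram has a majority (≥17).

Vikram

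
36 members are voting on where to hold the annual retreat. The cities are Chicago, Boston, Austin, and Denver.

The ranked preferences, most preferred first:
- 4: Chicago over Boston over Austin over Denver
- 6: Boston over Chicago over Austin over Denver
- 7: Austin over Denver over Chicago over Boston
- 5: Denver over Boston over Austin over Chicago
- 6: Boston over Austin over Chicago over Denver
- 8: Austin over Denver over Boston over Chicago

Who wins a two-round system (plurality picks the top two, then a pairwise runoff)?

Round 1 first-place votes: Chicago 4, Boston 12, Austin 15, Denver 5. Austin and Boston advance.
Runoff: Austin is ranked above Boston on 15 ballots, Boston above Austin on 21.

Boston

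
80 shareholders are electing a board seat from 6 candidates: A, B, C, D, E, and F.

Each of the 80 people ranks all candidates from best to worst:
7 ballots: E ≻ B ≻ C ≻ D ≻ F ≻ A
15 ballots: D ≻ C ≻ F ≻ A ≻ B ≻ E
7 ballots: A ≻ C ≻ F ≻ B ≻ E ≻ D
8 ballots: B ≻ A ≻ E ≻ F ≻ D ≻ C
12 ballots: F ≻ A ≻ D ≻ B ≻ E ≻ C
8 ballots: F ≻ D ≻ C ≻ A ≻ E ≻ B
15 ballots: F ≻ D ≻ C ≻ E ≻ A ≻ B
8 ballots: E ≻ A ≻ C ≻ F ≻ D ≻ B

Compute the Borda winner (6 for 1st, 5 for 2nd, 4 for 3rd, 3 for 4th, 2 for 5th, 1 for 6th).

F

A: 7×1 + 15×3 + 7×6 + 8×5 + 12×5 + 8×3 + 15×2 + 8×5 = 288
B: 7×5 + 15×2 + 7×3 + 8×6 + 12×3 + 8×1 + 15×1 + 8×1 = 201
C: 7×4 + 15×5 + 7×5 + 8×1 + 12×1 + 8×4 + 15×4 + 8×4 = 282
D: 7×3 + 15×6 + 7×1 + 8×2 + 12×4 + 8×5 + 15×5 + 8×2 = 313
E: 7×6 + 15×1 + 7×2 + 8×4 + 12×2 + 8×2 + 15×3 + 8×6 = 236
F: 7×2 + 15×4 + 7×4 + 8×3 + 12×6 + 8×6 + 15×6 + 8×3 = 360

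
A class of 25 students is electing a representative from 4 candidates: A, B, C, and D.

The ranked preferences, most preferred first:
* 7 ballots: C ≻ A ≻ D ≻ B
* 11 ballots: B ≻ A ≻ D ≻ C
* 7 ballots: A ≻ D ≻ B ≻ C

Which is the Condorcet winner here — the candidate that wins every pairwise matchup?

A

A vs B: 14–11
A vs C: 18–7
A vs D: 25–0
A beats every other candidate.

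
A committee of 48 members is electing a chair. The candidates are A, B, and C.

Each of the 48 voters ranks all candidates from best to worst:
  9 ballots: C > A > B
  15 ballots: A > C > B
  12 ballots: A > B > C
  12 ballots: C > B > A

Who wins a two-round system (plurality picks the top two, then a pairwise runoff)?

Round 1 first-place votes: A 27, B 0, C 21. A and C advance.
Runoff: A is ranked above C on 27 ballots, C above A on 21.

A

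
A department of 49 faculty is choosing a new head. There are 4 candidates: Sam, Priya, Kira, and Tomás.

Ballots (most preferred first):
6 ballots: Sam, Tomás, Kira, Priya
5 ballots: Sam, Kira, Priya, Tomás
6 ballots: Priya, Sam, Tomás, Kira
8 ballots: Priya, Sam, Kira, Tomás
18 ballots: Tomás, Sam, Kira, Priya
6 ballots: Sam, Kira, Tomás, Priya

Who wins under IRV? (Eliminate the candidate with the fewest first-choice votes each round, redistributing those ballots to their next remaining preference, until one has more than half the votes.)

Sam

Round 1: Sam 17, Priya 14, Kira 0, Tomás 18. Kira eliminated.
Round 2: Sam 17, Priya 14, Tomás 18. Priya eliminated.
Round 3: Sam 31, Tomás 18. Sam has a majority (≥25).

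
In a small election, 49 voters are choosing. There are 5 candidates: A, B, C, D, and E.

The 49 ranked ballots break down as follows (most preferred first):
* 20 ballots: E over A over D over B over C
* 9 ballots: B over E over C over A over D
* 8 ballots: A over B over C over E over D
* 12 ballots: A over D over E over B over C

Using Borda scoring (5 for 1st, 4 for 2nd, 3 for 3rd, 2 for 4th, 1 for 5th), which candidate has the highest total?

A

A: 20×4 + 9×2 + 8×5 + 12×5 = 198
B: 20×2 + 9×5 + 8×4 + 12×2 = 141
C: 20×1 + 9×3 + 8×3 + 12×1 = 83
D: 20×3 + 9×1 + 8×1 + 12×4 = 125
E: 20×5 + 9×4 + 8×2 + 12×3 = 188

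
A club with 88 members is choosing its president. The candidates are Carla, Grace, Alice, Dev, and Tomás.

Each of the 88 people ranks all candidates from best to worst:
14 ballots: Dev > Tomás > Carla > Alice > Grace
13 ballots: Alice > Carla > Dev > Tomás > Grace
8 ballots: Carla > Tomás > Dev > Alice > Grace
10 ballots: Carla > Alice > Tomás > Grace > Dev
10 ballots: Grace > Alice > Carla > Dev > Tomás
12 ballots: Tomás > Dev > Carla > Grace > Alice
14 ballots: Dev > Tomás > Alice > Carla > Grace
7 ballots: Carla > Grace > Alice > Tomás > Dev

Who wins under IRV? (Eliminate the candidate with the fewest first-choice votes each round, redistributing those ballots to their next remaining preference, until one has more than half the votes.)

Round 1: Carla 25, Grace 10, Alice 13, Dev 28, Tomás 12. Grace eliminated.
Round 2: Carla 25, Alice 23, Dev 28, Tomás 12. Tomás eliminated.
Round 3: Carla 25, Alice 23, Dev 40. Alice eliminated.
Round 4: Carla 48, Dev 40. Carla has a majority (≥45).

Carla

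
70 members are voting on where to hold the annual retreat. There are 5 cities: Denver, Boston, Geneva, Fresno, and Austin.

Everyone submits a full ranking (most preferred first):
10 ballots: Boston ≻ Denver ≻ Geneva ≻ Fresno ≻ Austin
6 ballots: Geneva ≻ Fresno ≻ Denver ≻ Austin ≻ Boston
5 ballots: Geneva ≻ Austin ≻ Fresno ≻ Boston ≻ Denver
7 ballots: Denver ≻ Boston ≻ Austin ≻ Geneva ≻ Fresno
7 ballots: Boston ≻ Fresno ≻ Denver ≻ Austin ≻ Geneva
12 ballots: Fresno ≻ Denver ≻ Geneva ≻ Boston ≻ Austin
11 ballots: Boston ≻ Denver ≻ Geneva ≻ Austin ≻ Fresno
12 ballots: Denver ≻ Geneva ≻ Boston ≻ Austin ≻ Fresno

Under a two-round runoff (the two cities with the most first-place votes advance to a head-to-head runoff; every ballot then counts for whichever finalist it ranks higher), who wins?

Denver

Round 1 first-place votes: Denver 19, Boston 28, Geneva 11, Fresno 12, Austin 0. Boston and Denver advance.
Runoff: Boston is ranked above Denver on 33 ballots, Denver above Boston on 37.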